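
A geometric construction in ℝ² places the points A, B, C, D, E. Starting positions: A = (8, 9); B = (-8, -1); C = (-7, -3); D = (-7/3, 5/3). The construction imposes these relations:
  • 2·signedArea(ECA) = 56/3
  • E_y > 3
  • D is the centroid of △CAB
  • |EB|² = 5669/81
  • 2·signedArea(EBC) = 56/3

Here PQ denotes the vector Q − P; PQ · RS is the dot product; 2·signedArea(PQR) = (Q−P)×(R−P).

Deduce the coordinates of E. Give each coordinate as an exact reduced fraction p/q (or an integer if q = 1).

1. E_x = -7/9  [2·signedArea(ECA) = 56/3 ∩ 2·signedArea(EBC) = 56/3]
2. E_y = 29/9  [2·signedArea(ECA) = 56/3 ∩ 2·signedArea(EBC) = 56/3]
   → E = (-7/9, 29/9)

E = (-7/9, 29/9)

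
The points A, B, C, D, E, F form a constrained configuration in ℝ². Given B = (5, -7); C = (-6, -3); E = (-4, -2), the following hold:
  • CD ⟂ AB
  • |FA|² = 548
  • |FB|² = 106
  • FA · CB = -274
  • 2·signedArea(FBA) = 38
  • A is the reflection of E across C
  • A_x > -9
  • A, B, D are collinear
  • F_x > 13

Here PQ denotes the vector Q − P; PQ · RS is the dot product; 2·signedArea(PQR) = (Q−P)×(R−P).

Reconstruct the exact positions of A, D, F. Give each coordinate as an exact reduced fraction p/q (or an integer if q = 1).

A = (-8, -4)
D = (-1125/178, -781/178)
F = (14, -12)

1. A_x = -8  [A is the reflection of E across C]
2. A_y = -4  [A is the reflection of E across C]
   → A = (-8, -4)
3. D_x = -1125/178  [A, B, D are collinear ∩ CD ⟂ AB]
4. D_y = -781/178  [A, B, D are collinear ∩ CD ⟂ AB]
   → D = (-1125/178, -781/178)
5. F_x = 14  [FA · CB = -274 ∩ 2·signedArea(FBA) = 38]
6. F_y = -12  [FA · CB = -274 ∩ 2·signedArea(FBA) = 38]
   → F = (14, -12)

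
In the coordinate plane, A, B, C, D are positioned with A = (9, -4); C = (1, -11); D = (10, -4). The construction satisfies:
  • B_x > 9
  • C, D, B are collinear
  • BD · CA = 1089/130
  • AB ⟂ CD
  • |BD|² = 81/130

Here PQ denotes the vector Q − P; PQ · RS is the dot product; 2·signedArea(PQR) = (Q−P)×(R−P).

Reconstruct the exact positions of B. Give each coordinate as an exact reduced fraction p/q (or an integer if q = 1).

B = (1219/130, -583/130)

1. B_x = 1219/130  [C, D, B are collinear ∩ AB ⟂ CD]
2. B_y = -583/130  [C, D, B are collinear ∩ AB ⟂ CD]
   → B = (1219/130, -583/130)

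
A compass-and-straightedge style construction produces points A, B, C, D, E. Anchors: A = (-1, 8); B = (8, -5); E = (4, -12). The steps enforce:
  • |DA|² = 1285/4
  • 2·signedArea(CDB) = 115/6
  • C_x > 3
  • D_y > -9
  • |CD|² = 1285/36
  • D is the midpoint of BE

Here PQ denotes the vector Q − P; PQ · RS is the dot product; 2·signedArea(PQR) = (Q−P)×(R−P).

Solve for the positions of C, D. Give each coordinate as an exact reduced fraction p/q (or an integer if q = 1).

1. D_x = 6  [D is the midpoint of BE]
2. D_y = -17/2  [D is the midpoint of BE]
   → D = (6, -17/2)
3. C_x = 11/3  [line -7/2·x + 2·y + 113/6 = 0 ∩ |CD|² = 1285/36]
4. C_y = -3  [line -7/2·x + 2·y + 113/6 = 0 ∩ |CD|² = 1285/36]
   → C = (11/3, -3)

C = (11/3, -3)
D = (6, -17/2)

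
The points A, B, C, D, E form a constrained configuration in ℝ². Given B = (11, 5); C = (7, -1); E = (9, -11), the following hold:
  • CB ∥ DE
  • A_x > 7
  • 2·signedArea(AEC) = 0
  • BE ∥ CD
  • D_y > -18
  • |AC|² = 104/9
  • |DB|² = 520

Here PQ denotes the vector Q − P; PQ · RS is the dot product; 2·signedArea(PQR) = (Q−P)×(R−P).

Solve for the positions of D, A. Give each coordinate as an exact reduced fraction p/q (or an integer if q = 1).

A = (23/3, -13/3)
D = (5, -17)

1. D_x = 5  [CB ∥ DE ∩ BE ∥ CD]
2. D_y = -17  [CB ∥ DE ∩ BE ∥ CD]
   → D = (5, -17)
3. A_x = 23/3  [line -10·x + -2·y + 68 = 0 ∩ |AC|² = 104/9]
4. A_y = -13/3  [line -10·x + -2·y + 68 = 0 ∩ |AC|² = 104/9]
   → A = (23/3, -13/3)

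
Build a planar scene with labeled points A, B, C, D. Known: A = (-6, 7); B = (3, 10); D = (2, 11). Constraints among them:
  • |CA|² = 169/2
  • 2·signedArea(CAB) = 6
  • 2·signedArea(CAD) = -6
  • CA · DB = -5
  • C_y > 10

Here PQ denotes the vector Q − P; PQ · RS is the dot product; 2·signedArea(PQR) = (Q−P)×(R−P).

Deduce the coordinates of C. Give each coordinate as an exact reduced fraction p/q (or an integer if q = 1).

1. C_x = 5/2  [2·signedArea(CAB) = 6 ∩ 2·signedArea(CAD) = -6]
2. C_y = 21/2  [2·signedArea(CAB) = 6 ∩ 2·signedArea(CAD) = -6]
   → C = (5/2, 21/2)

C = (5/2, 21/2)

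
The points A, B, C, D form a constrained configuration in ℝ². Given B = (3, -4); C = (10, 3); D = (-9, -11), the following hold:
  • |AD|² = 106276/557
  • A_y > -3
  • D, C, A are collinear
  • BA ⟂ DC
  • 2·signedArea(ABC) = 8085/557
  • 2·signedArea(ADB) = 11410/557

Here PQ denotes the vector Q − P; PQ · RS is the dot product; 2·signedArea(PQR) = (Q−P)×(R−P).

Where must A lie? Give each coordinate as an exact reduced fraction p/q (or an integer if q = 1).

1. A_x = 1181/557  [D, C, A are collinear ∩ BA ⟂ DC]
2. A_y = -1563/557  [D, C, A are collinear ∩ BA ⟂ DC]
   → A = (1181/557, -1563/557)

A = (1181/557, -1563/557)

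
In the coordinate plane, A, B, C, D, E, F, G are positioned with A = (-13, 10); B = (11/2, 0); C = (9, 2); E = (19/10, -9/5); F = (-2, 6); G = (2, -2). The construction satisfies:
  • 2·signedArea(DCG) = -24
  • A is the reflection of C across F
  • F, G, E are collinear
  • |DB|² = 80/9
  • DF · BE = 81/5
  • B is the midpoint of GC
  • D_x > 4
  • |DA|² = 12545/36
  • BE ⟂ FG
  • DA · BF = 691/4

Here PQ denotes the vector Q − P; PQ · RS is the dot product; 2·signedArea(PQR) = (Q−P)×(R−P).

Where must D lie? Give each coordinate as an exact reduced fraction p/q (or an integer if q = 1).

1. D_x = 25/6  [2·signedArea(DCG) = -24 ∩ DA · BF = 691/4]
2. D_y = 8/3  [2·signedArea(DCG) = -24 ∩ DA · BF = 691/4]
   → D = (25/6, 8/3)

D = (25/6, 8/3)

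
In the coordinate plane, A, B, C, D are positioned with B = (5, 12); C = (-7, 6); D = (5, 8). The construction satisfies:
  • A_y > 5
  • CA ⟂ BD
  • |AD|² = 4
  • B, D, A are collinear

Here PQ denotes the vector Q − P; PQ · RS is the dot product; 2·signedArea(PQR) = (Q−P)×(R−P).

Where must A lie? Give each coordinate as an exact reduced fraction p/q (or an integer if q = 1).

1. A_x = 5  [B, D, A are collinear ∩ CA ⟂ BD]
2. A_y = 6  [B, D, A are collinear ∩ CA ⟂ BD]
   → A = (5, 6)

A = (5, 6)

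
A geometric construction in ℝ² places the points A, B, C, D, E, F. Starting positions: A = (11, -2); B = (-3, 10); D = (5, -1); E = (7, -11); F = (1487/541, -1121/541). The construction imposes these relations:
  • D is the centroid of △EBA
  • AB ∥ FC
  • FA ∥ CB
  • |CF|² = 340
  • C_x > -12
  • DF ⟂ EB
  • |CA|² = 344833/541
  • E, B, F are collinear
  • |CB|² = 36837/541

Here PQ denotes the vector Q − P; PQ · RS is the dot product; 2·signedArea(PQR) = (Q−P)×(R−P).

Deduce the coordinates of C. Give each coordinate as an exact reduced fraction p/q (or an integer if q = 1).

C = (-6087/541, 5371/541)

1. C_x = -6087/541  [FA ∥ CB ∩ AB ∥ FC]
2. C_y = 5371/541  [FA ∥ CB ∩ AB ∥ FC]
   → C = (-6087/541, 5371/541)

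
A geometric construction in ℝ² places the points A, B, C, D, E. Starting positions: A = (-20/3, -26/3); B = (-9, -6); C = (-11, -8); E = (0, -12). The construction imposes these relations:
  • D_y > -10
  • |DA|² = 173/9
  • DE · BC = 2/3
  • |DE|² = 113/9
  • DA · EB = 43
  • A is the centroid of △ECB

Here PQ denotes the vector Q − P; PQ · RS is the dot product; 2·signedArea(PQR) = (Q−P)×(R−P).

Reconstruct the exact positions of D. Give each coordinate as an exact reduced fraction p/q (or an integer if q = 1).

1. D_x = -7/3  [DA · EB = 43 ∩ DE · BC = 2/3]
2. D_y = -28/3  [DA · EB = 43 ∩ DE · BC = 2/3]
   → D = (-7/3, -28/3)

D = (-7/3, -28/3)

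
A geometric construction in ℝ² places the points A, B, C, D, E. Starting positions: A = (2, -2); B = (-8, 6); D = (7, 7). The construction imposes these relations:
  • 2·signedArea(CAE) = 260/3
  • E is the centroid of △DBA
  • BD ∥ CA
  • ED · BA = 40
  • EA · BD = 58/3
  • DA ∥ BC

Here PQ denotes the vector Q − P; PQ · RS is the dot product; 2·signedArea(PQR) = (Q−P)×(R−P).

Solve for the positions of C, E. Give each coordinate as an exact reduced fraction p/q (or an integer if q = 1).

1. C_x = -13  [BD ∥ CA ∩ DA ∥ BC]
2. C_y = -3  [BD ∥ CA ∩ DA ∥ BC]
   → C = (-13, -3)
3. E_x = 1/3  [E is the centroid of △DBA]
4. E_y = 11/3  [E is the centroid of △DBA]
   → E = (1/3, 11/3)

C = (-13, -3)
E = (1/3, 11/3)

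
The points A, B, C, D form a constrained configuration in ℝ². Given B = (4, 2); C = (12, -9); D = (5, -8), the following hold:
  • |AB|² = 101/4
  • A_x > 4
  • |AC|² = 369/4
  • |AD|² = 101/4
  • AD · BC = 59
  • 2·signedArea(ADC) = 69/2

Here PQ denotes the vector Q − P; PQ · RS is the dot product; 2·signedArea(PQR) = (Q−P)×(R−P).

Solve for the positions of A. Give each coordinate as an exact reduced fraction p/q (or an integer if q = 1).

A = (9/2, -3)

1. A_x = 9/2  [2·signedArea(ADC) = 69/2 ∩ AD · BC = 59]
2. A_y = -3  [2·signedArea(ADC) = 69/2 ∩ AD · BC = 59]
   → A = (9/2, -3)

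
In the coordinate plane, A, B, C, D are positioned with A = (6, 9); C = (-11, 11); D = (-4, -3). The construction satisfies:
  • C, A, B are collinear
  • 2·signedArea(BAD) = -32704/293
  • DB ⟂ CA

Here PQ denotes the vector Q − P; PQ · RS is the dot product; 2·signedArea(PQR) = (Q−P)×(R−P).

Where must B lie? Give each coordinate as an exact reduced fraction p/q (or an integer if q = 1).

B = (-724/293, 2929/293)

1. B_x = -724/293  [C, A, B are collinear ∩ DB ⟂ CA]
2. B_y = 2929/293  [C, A, B are collinear ∩ DB ⟂ CA]
   → B = (-724/293, 2929/293)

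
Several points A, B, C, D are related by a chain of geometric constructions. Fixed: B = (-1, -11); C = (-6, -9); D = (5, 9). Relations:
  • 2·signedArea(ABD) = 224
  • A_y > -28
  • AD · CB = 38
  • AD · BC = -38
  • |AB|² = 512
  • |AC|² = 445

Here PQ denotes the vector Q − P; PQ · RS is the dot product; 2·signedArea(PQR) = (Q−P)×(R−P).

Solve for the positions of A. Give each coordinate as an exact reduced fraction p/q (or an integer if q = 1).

1. A_x = -17  [2·signedArea(ABD) = 224 ∩ AD · BC = -38]
2. A_y = -27  [2·signedArea(ABD) = 224 ∩ AD · BC = -38]
   → A = (-17, -27)

A = (-17, -27)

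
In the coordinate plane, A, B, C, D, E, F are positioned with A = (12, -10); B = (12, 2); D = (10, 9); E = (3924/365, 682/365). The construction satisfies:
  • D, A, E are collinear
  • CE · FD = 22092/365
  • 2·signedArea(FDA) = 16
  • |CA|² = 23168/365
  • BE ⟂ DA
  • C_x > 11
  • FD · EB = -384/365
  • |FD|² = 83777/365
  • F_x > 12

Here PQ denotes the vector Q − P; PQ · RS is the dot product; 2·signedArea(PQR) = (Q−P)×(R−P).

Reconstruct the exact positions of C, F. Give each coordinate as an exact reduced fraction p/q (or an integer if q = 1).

1. F_x = 4532/365  [line -456/365·x + -48/365·y + 5376/365 = 0 ∩ |FD|² = 83777/365]
2. F_y = -2174/365  [line -456/365·x + -48/365·y + 5376/365 = 0 ∩ |FD|² = 83777/365]
   → F = (4532/365, -2174/365)
3. C_x = 4228/365  [line 882/365·x + -5459/365·y + -21374/365 = 0 ∩ |CA|² = 23168/365]
4. C_y = -746/365  [line 882/365·x + -5459/365·y + -21374/365 = 0 ∩ |CA|² = 23168/365]
   → C = (4228/365, -746/365)

C = (4228/365, -746/365)
F = (4532/365, -2174/365)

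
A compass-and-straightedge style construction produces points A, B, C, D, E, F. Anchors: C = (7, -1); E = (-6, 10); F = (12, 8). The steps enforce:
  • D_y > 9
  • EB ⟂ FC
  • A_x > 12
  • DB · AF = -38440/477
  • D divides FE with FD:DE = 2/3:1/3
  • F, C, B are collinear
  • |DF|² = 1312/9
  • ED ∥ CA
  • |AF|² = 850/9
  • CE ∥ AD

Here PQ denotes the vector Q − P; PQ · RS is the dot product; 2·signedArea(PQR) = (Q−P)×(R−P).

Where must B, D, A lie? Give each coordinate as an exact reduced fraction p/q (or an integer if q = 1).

A = (13, -5/3)
B = (456/53, 100/53)
D = (0, 28/3)

1. B_x = 456/53  [F, C, B are collinear ∩ EB ⟂ FC]
2. B_y = 100/53  [F, C, B are collinear ∩ EB ⟂ FC]
   → B = (456/53, 100/53)
3. D_x = 0  [D divides FE with FD:DE = 2/3:1/3]
4. D_y = 28/3  [D divides FE with FD:DE = 2/3:1/3]
   → D = (0, 28/3)
5. A_x = 13  [CE ∥ AD ∩ ED ∥ CA]
6. A_y = -5/3  [CE ∥ AD ∩ ED ∥ CA]
   → A = (13, -5/3)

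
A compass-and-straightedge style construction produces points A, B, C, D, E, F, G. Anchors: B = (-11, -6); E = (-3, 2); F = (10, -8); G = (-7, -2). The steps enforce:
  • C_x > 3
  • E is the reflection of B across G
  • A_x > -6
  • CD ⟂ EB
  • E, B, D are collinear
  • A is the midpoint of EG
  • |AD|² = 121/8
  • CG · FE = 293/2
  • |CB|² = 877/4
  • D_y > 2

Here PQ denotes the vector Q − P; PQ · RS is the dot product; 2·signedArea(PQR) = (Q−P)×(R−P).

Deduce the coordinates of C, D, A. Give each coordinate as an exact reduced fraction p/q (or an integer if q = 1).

1. C_x = 7/2  [line 13·x + -10·y + -151/2 = 0 ∩ |CB|² = 877/4]
2. C_y = -3  [line 13·x + -10·y + -151/2 = 0 ∩ |CB|² = 877/4]
   → C = (7/2, -3)
3. D_x = -9/4  [E, B, D are collinear ∩ CD ⟂ EB]
4. D_y = 11/4  [E, B, D are collinear ∩ CD ⟂ EB]
   → D = (-9/4, 11/4)
5. A_x = -5  [A is the midpoint of EG]
6. A_y = 0  [A is the midpoint of EG]
   → A = (-5, 0)

A = (-5, 0)
C = (7/2, -3)
D = (-9/4, 11/4)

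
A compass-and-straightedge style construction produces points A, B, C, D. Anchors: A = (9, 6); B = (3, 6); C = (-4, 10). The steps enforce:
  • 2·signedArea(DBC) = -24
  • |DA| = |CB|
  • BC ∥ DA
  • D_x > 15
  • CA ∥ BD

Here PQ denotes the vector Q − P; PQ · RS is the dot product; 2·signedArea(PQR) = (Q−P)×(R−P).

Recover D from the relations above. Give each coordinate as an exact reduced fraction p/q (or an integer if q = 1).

1. D_x = 16  [BC ∥ DA ∩ CA ∥ BD]
2. D_y = 2  [BC ∥ DA ∩ CA ∥ BD]
   → D = (16, 2)

D = (16, 2)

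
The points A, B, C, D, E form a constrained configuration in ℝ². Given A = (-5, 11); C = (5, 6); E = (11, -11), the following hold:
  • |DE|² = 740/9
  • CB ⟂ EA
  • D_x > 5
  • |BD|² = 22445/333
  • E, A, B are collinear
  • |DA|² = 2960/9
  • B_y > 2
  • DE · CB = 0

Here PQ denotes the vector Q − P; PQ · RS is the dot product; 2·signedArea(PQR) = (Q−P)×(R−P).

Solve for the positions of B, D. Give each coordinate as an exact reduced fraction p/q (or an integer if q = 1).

B = (31/37, 110/37)
D = (17/3, -11/3)

1. B_x = 31/37  [E, A, B are collinear ∩ CB ⟂ EA]
2. B_y = 110/37  [E, A, B are collinear ∩ CB ⟂ EA]
   → B = (31/37, 110/37)
3. D_x = 17/3  [line 154/37·x + 112/37·y + -462/37 = 0 ∩ |DA|² = 2960/9]
4. D_y = -11/3  [line 154/37·x + 112/37·y + -462/37 = 0 ∩ |DA|² = 2960/9]
   → D = (17/3, -11/3)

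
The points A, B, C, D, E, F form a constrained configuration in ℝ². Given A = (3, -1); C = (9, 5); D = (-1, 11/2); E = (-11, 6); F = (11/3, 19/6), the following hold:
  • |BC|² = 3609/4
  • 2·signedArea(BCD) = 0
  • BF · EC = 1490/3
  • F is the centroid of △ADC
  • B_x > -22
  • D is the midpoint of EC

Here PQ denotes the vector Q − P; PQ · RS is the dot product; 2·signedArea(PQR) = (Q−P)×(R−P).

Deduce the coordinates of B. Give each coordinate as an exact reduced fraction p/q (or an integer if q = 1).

1. B_x = -21  [2·signedArea(BCD) = 0 ∩ BF · EC = 1490/3]
2. B_y = 13/2  [2·signedArea(BCD) = 0 ∩ BF · EC = 1490/3]
   → B = (-21, 13/2)

B = (-21, 13/2)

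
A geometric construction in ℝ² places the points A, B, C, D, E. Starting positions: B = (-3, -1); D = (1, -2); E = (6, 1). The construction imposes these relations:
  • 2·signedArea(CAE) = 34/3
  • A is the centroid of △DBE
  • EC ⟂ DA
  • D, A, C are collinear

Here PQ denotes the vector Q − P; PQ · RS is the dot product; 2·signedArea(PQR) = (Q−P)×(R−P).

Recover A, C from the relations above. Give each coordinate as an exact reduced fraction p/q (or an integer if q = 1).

A = (4/3, -2/3)
C = (2, 2)

1. A_x = 4/3  [A is the centroid of △DBE]
2. A_y = -2/3  [A is the centroid of △DBE]
   → A = (4/3, -2/3)
3. C_x = 2  [D, A, C are collinear ∩ EC ⟂ DA]
4. C_y = 2  [D, A, C are collinear ∩ EC ⟂ DA]
   → C = (2, 2)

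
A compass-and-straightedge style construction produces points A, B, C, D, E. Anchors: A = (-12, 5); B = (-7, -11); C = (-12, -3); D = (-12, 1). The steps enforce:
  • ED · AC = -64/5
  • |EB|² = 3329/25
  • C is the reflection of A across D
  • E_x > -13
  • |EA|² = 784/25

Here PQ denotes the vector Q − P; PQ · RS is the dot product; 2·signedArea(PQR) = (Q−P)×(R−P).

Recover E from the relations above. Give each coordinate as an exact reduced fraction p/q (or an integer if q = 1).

1. E_y = -3/5  [ED · AC = -64/5]
2. E_x = -12  [|EA|² = 784/25]
   → E = (-12, -3/5)

E = (-12, -3/5)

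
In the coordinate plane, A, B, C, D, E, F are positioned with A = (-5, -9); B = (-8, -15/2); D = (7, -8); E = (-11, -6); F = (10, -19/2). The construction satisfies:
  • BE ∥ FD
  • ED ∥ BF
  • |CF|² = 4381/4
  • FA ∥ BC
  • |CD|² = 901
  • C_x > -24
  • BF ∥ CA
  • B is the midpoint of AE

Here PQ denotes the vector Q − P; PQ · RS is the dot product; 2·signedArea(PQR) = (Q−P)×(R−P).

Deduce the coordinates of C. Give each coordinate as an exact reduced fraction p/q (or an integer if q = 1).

1. C_x = -23  [BF ∥ CA ∩ FA ∥ BC]
2. C_y = -7  [BF ∥ CA ∩ FA ∥ BC]
   → C = (-23, -7)

C = (-23, -7)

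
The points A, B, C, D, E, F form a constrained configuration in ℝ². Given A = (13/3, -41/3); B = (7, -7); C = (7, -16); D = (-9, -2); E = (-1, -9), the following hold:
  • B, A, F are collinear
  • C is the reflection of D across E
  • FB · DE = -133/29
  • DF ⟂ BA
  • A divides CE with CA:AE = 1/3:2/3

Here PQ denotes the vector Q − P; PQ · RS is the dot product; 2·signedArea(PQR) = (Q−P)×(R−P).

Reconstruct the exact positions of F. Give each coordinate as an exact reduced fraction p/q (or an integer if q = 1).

1. F_x = 189/29  [B, A, F are collinear ∩ DF ⟂ BA]
2. F_y = -238/29  [B, A, F are collinear ∩ DF ⟂ BA]
   → F = (189/29, -238/29)

F = (189/29, -238/29)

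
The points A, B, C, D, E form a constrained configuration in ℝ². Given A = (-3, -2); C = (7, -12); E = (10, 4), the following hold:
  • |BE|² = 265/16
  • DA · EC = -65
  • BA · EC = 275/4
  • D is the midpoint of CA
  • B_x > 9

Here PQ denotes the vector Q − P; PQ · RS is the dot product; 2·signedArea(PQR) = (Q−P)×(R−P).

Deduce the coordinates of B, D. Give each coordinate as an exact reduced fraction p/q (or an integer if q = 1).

B = (37/4, 0)
D = (2, -7)

1. B_x = 37/4  [line 3·x + 16·y + -111/4 = 0 ∩ |BE|² = 265/16]
2. B_y = 0  [line 3·x + 16·y + -111/4 = 0 ∩ |BE|² = 265/16]
   → B = (37/4, 0)
3. D_x = 2  [D is the midpoint of CA]
4. D_y = -7  [D is the midpoint of CA]
   → D = (2, -7)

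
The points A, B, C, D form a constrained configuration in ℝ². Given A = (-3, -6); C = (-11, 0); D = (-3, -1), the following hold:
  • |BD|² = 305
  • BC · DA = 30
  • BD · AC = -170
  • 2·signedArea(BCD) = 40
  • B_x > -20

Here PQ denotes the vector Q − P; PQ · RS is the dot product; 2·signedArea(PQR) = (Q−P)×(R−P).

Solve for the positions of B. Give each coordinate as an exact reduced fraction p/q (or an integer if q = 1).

B = (-19, 6)

1. B_x = -19  [2·signedArea(BCD) = 40 ∩ BC · DA = 30]
2. B_y = 6  [2·signedArea(BCD) = 40 ∩ BC · DA = 30]
   → B = (-19, 6)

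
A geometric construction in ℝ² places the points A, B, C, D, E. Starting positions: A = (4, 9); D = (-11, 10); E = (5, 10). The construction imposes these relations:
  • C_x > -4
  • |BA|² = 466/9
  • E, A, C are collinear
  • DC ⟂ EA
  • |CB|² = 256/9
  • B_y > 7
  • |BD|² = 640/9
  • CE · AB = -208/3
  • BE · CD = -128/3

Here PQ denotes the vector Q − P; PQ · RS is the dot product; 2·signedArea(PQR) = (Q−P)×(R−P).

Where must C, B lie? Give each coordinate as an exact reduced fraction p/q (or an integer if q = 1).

B = (-3, 22/3)
C = (-3, 2)

1. C_x = -3  [E, A, C are collinear ∩ DC ⟂ EA]
2. C_y = 2  [E, A, C are collinear ∩ DC ⟂ EA]
   → C = (-3, 2)
3. B_x = -3  [BE · CD = -128/3 ∩ CE · AB = -208/3]
4. B_y = 22/3  [BE · CD = -128/3 ∩ CE · AB = -208/3]
   → B = (-3, 22/3)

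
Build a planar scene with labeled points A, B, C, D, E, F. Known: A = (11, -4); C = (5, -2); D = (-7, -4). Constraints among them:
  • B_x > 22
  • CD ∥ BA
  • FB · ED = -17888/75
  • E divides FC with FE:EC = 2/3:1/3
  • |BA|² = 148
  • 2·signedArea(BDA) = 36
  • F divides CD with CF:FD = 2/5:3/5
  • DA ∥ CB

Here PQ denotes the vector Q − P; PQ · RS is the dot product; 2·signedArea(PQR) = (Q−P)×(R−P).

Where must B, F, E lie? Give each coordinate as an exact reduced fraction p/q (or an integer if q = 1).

1. B_x = 23  [CD ∥ BA ∩ DA ∥ CB]
2. B_y = -2  [CD ∥ BA ∩ DA ∥ CB]
   → B = (23, -2)
3. F_x = 1/5  [F divides CD with CF:FD = 2/5:3/5]
4. F_y = -14/5  [F divides CD with CF:FD = 2/5:3/5]
   → F = (1/5, -14/5)
5. E_x = 17/5  [E divides FC with FE:EC = 2/3:1/3]
6. E_y = -34/15  [E divides FC with FE:EC = 2/3:1/3]
   → E = (17/5, -34/15)

B = (23, -2)
E = (17/5, -34/15)
F = (1/5, -14/5)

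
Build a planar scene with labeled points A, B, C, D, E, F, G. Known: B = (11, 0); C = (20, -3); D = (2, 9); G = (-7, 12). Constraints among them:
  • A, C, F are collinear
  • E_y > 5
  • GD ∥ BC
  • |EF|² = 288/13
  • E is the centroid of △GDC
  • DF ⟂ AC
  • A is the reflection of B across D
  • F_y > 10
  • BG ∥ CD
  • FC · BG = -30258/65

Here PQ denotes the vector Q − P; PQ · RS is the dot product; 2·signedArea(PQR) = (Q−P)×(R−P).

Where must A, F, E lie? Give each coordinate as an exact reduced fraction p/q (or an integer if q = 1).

A = (-7, 18)
E = (5, 6)
F = (193/65, 666/65)

1. A_x = -7  [A is the reflection of B across D]
2. A_y = 18  [A is the reflection of B across D]
   → A = (-7, 18)
3. F_x = 193/65  [A, C, F are collinear ∩ DF ⟂ AC]
4. F_y = 666/65  [A, C, F are collinear ∩ DF ⟂ AC]
   → F = (193/65, 666/65)
5. E_x = 5  [E is the centroid of △GDC]
6. E_y = 6  [E is the centroid of △GDC]
   → E = (5, 6)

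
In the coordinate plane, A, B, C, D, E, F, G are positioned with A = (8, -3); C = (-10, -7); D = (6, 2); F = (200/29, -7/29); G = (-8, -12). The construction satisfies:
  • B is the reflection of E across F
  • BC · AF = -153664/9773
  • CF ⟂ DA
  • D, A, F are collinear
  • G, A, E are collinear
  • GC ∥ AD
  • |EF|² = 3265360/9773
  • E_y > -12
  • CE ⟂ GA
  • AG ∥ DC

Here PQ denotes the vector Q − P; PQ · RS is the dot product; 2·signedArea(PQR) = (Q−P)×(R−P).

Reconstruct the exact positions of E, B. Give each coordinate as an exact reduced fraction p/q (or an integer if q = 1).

1. E_x = -2488/337  [G, A, E are collinear ∩ CE ⟂ GA]
2. E_y = -3927/337  [G, A, E are collinear ∩ CE ⟂ GA]
   → E = (-2488/337, -3927/337)
3. B_x = 206952/9773  [B is the reflection of E across F]
4. B_y = 109165/9773  [B is the reflection of E across F]
   → B = (206952/9773, 109165/9773)

B = (206952/9773, 109165/9773)
E = (-2488/337, -3927/337)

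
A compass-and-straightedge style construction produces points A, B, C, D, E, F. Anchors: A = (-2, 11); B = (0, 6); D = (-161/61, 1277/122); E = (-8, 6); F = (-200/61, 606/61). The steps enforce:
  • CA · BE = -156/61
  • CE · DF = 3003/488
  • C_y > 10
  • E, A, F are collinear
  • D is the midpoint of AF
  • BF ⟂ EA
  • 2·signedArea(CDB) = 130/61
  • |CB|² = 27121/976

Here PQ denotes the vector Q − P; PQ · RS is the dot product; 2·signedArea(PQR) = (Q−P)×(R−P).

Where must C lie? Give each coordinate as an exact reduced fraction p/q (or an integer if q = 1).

1. C_x = -283/122  [2·signedArea(CDB) = 130/61 ∩ CE · DF = 3003/488]
2. C_y = 2619/244  [2·signedArea(CDB) = 130/61 ∩ CE · DF = 3003/488]
   → C = (-283/122, 2619/244)

C = (-283/122, 2619/244)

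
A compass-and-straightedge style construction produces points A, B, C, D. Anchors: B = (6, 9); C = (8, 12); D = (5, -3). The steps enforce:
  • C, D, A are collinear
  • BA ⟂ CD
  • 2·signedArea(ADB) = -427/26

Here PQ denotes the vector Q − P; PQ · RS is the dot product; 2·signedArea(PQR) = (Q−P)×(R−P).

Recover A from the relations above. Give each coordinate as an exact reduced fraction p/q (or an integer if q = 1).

1. A_x = 191/26  [C, D, A are collinear ∩ BA ⟂ CD]
2. A_y = 227/26  [C, D, A are collinear ∩ BA ⟂ CD]
   → A = (191/26, 227/26)

A = (191/26, 227/26)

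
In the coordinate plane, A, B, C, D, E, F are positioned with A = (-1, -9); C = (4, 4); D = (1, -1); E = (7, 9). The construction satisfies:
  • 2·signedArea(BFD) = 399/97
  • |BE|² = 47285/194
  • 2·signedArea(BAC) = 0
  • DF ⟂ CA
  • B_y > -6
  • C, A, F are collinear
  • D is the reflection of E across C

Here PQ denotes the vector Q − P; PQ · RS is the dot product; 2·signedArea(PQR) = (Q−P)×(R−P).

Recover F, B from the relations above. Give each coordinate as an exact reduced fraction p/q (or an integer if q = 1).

1. F_x = 188/97  [C, A, F are collinear ∩ DF ⟂ CA]
2. F_y = -132/97  [C, A, F are collinear ∩ DF ⟂ CA]
   → F = (188/97, -132/97)
3. B_x = 91/194  [2·signedArea(BAC) = 0 ∩ 2·signedArea(BFD) = 399/97]
4. B_y = -1005/194  [2·signedArea(BAC) = 0 ∩ 2·signedArea(BFD) = 399/97]
   → B = (91/194, -1005/194)

B = (91/194, -1005/194)
F = (188/97, -132/97)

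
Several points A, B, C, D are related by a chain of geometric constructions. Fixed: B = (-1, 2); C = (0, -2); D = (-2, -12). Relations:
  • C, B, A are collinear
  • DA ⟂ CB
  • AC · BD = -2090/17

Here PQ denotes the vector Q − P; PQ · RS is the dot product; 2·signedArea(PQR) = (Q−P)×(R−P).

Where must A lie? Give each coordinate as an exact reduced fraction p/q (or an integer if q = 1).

1. A_x = 38/17  [C, B, A are collinear ∩ DA ⟂ CB]
2. A_y = -186/17  [C, B, A are collinear ∩ DA ⟂ CB]
   → A = (38/17, -186/17)

A = (38/17, -186/17)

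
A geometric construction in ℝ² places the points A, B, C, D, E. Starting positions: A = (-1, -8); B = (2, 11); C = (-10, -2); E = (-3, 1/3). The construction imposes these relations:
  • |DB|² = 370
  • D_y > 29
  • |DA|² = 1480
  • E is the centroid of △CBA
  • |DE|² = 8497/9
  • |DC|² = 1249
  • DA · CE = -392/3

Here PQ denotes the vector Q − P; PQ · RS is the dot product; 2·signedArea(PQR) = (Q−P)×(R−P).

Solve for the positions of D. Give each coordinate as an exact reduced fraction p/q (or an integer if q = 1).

D = (5, 30)

1. D_x = 5  [line -7·x + -7/3·y + 105 = 0 ∩ |DC|² = 1249]
2. D_y = 30  [line -7·x + -7/3·y + 105 = 0 ∩ |DC|² = 1249]
   → D = (5, 30)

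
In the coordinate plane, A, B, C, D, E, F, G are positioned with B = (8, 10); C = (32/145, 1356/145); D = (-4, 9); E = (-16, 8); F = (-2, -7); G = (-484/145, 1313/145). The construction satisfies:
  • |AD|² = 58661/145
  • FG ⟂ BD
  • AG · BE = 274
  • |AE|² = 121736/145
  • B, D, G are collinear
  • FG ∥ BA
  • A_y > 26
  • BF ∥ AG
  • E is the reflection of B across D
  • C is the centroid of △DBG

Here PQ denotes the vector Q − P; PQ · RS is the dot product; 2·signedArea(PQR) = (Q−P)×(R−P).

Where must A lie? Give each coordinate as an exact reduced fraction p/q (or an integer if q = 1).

1. A_x = 966/145  [BF ∥ AG ∩ FG ∥ BA]
2. A_y = 3778/145  [BF ∥ AG ∩ FG ∥ BA]
   → A = (966/145, 3778/145)

A = (966/145, 3778/145)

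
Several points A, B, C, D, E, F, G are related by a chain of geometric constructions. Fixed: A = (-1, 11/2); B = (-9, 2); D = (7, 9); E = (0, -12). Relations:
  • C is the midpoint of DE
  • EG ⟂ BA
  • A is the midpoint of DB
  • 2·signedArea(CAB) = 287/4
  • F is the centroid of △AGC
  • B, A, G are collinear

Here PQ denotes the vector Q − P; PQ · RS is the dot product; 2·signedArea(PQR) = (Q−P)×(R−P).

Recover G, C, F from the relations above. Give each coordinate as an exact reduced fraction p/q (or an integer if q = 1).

1. G_x = -2009/305  [B, A, G are collinear ∩ EG ⟂ BA]
2. G_y = 932/305  [B, A, G are collinear ∩ EG ⟂ BA]
   → G = (-2009/305, 932/305)
3. C_x = 7/2  [C is the midpoint of DE]
4. C_y = -3/2  [C is the midpoint of DE]
   → C = (7/2, -3/2)
5. F_x = -831/610  [F is the centroid of △AGC]
6. F_y = 2152/915  [F is the centroid of △AGC]
   → F = (-831/610, 2152/915)

C = (7/2, -3/2)
F = (-831/610, 2152/915)
G = (-2009/305, 932/305)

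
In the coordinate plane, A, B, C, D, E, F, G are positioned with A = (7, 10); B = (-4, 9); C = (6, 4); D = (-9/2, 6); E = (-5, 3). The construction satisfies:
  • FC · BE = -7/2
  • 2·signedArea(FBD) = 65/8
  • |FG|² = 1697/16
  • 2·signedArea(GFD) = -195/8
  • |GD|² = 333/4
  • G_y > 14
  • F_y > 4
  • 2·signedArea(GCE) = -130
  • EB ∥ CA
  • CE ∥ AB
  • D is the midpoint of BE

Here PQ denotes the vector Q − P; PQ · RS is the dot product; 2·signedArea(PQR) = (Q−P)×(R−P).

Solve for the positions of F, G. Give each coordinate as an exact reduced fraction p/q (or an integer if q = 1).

1. F_x = -2  [2·signedArea(FBD) = 65/8 ∩ FC · BE = -7/2]
2. F_y = 19/4  [2·signedArea(FBD) = 65/8 ∩ FC · BE = -7/2]
   → F = (-2, 19/4)
3. G_x = -3  [2·signedArea(GFD) = -195/8 ∩ 2·signedArea(GCE) = -130]
4. G_y = 15  [2·signedArea(GFD) = -195/8 ∩ 2·signedArea(GCE) = -130]
   → G = (-3, 15)

F = (-2, 19/4)
G = (-3, 15)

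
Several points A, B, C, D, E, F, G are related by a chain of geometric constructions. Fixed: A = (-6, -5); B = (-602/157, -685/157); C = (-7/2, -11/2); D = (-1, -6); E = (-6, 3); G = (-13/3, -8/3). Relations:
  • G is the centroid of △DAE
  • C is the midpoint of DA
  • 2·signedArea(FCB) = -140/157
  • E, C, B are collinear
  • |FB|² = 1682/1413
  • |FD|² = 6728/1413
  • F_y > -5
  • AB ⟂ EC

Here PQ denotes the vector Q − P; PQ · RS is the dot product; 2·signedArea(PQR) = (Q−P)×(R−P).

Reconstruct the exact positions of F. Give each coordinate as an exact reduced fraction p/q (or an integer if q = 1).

F = (-1361/471, -2312/471)

1. F_x = -1361/471  [line -357/314·x + -105/314·y + -1547/314 = 0 ∩ |FD|² = 6728/1413]
2. F_y = -2312/471  [line -357/314·x + -105/314·y + -1547/314 = 0 ∩ |FD|² = 6728/1413]
   → F = (-1361/471, -2312/471)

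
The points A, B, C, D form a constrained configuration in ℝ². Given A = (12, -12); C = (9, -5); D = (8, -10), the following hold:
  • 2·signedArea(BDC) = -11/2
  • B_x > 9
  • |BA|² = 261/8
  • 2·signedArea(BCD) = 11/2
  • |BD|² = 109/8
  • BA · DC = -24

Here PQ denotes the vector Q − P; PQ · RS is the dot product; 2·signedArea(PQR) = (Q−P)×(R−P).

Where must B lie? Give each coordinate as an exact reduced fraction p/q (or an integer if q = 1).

B = (39/4, -27/4)

1. B_x = 39/4  [2·signedArea(BDC) = -11/2 ∩ BA · DC = -24]
2. B_y = -27/4  [2·signedArea(BDC) = -11/2 ∩ BA · DC = -24]
   → B = (39/4, -27/4)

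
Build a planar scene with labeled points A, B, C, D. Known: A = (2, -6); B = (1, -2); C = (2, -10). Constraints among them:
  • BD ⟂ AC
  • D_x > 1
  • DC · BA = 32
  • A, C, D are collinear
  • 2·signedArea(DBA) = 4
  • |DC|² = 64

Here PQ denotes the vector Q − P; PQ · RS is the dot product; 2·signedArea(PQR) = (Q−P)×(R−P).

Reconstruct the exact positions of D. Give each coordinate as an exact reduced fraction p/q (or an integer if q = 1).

D = (2, -2)

1. D_x = 2  [A, C, D are collinear ∩ BD ⟂ AC]
2. D_y = -2  [A, C, D are collinear ∩ BD ⟂ AC]
   → D = (2, -2)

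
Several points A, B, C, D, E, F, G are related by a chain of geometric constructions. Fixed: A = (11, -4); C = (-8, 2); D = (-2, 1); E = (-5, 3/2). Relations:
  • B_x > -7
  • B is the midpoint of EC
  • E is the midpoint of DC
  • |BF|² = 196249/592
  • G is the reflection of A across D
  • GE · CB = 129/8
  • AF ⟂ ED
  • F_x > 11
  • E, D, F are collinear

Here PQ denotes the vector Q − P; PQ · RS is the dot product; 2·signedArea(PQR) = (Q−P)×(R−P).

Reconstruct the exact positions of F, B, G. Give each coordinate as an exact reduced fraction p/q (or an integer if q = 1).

1. F_x = 424/37  [E, D, F are collinear ∩ AF ⟂ ED]
2. F_y = -46/37  [E, D, F are collinear ∩ AF ⟂ ED]
   → F = (424/37, -46/37)
3. B_x = -13/2  [B is the midpoint of EC]
4. B_y = 7/4  [B is the midpoint of EC]
   → B = (-13/2, 7/4)
5. G_x = -15  [G is the reflection of A across D]
6. G_y = 6  [G is the reflection of A across D]
   → G = (-15, 6)

B = (-13/2, 7/4)
F = (424/37, -46/37)
G = (-15, 6)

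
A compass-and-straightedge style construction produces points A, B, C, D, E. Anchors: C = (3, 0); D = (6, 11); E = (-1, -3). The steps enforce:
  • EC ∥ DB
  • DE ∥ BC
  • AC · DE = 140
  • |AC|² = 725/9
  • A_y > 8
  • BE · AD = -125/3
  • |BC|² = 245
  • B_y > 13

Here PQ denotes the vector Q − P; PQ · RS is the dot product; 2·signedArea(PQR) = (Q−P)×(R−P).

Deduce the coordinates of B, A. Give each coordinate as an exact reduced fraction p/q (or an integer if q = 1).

1. B_x = 10  [DE ∥ BC ∩ EC ∥ DB]
2. B_y = 14  [DE ∥ BC ∩ EC ∥ DB]
   → B = (10, 14)
3. A_x = 19/3  [AC · DE = 140 ∩ BE · AD = -125/3]
4. A_y = 25/3  [AC · DE = 140 ∩ BE · AD = -125/3]
   → A = (19/3, 25/3)

A = (19/3, 25/3)
B = (10, 14)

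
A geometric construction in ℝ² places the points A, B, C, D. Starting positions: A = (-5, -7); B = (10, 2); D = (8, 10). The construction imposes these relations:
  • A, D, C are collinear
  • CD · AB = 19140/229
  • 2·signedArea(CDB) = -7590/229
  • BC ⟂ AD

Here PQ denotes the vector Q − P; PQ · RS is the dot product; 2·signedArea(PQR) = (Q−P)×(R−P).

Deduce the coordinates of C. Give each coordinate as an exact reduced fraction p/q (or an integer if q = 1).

1. C_x = 1117/229  [A, D, C are collinear ∩ BC ⟂ AD]
2. C_y = 1355/229  [A, D, C are collinear ∩ BC ⟂ AD]
   → C = (1117/229, 1355/229)

C = (1117/229, 1355/229)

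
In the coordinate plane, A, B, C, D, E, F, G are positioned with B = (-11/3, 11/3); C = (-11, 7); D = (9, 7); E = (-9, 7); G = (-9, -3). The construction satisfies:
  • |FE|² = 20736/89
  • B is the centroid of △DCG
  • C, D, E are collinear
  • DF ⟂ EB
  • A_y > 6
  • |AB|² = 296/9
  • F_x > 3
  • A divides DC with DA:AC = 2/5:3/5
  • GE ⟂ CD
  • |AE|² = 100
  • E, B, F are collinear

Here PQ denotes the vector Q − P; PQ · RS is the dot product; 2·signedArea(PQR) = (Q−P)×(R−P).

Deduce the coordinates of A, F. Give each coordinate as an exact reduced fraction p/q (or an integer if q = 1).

1. A_x = 1  [A divides DC with DA:AC = 2/5:3/5]
2. A_y = 7  [A divides DC with DA:AC = 2/5:3/5]
   → A = (1, 7)
3. F_x = 351/89  [E, B, F are collinear ∩ DF ⟂ EB]
4. F_y = -97/89  [E, B, F are collinear ∩ DF ⟂ EB]
   → F = (351/89, -97/89)

A = (1, 7)
F = (351/89, -97/89)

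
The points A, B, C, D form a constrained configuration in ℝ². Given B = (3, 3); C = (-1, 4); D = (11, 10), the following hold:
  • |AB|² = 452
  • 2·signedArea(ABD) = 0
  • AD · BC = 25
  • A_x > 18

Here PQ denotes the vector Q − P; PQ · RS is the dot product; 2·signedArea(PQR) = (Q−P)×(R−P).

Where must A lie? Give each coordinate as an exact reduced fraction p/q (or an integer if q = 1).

A = (19, 17)

1. A_x = 19  [2·signedArea(ABD) = 0 ∩ AD · BC = 25]
2. A_y = 17  [2·signedArea(ABD) = 0 ∩ AD · BC = 25]
   → A = (19, 17)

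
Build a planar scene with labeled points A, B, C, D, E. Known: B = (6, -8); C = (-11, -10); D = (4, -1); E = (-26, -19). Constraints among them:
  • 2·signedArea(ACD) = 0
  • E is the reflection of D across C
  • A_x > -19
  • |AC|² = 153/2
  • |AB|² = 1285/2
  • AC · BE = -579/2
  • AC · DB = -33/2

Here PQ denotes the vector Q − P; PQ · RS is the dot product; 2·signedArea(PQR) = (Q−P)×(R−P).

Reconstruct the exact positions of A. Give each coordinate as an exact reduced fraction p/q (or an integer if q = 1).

1. A_x = -37/2  [2·signedArea(ACD) = 0 ∩ AC · DB = -33/2]
2. A_y = -29/2  [2·signedArea(ACD) = 0 ∩ AC · DB = -33/2]
   → A = (-37/2, -29/2)

A = (-37/2, -29/2)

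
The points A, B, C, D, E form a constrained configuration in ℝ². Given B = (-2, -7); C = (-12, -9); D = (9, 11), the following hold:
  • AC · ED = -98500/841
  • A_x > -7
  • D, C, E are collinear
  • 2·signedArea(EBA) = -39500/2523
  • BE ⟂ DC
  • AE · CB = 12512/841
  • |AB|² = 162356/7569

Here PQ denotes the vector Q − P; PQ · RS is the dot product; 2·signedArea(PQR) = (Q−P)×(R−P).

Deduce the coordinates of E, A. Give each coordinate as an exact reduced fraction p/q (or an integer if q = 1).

1. E_x = -4842/841  [D, C, E are collinear ∩ BE ⟂ DC]
2. E_y = -2569/841  [D, C, E are collinear ∩ BE ⟂ DC]
   → E = (-4842/841, -2569/841)
3. A_x = -16616/2523  [AE · CB = 12512/841 ∩ AC · ED = -98500/841]
4. A_y = -16025/2523  [AE · CB = 12512/841 ∩ AC · ED = -98500/841]
   → A = (-16616/2523, -16025/2523)

A = (-16616/2523, -16025/2523)
E = (-4842/841, -2569/841)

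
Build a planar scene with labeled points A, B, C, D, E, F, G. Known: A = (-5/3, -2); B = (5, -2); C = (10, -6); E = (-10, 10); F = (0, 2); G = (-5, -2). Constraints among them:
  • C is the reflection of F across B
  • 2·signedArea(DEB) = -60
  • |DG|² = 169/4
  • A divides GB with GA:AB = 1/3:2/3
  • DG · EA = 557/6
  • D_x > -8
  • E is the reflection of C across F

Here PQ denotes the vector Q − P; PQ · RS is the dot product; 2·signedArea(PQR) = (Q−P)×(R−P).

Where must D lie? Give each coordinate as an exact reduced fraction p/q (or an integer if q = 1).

1. D_x = -15/2  [DG · EA = 557/6 ∩ 2·signedArea(DEB) = -60]
2. D_y = 4  [DG · EA = 557/6 ∩ 2·signedArea(DEB) = -60]
   → D = (-15/2, 4)

D = (-15/2, 4)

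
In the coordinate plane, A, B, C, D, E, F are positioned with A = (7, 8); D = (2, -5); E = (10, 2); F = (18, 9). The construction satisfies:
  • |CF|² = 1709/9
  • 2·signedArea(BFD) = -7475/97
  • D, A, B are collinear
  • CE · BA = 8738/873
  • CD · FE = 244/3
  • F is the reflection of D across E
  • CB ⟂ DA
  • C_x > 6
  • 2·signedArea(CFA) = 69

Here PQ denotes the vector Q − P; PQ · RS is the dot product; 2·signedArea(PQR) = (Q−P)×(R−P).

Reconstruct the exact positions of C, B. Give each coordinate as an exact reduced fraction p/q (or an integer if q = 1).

1. C_x = 19/3  [2·signedArea(CFA) = 69 ∩ CD · FE = 244/3]
2. C_y = 5/3  [2·signedArea(CFA) = 69 ∩ CD · FE = 244/3]
   → C = (19/3, 5/3)
3. B_x = 2789/582  [CE · BA = 8738/873 ∩ D, A, B are collinear]
4. B_y = 1315/582  [CE · BA = 8738/873 ∩ D, A, B are collinear]
   → B = (2789/582, 1315/582)

B = (2789/582, 1315/582)
C = (19/3, 5/3)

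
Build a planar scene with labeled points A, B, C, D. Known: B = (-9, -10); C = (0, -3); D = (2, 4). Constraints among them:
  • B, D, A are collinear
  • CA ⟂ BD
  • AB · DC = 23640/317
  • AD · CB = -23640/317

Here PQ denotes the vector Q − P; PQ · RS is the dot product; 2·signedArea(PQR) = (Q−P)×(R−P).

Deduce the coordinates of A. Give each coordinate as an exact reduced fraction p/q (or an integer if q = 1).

1. A_x = -686/317  [B, D, A are collinear ∩ CA ⟂ BD]
2. A_y = -412/317  [B, D, A are collinear ∩ CA ⟂ BD]
   → A = (-686/317, -412/317)

A = (-686/317, -412/317)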